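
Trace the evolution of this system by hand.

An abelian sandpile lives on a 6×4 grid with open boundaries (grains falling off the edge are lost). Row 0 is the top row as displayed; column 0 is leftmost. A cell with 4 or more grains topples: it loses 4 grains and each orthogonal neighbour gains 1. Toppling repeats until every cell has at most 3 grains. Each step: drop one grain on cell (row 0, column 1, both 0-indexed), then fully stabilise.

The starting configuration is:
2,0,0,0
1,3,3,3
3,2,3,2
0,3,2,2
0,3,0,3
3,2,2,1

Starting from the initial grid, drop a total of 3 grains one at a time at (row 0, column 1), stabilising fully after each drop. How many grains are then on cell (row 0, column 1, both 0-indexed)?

[0] 2,0,0,0
1,3,3,3
3,2,3,2
0,3,2,2
0,3,0,3
3,2,2,1
[1] 2,1,0,0
1,3,3,3
3,2,3,2
0,3,2,2
0,3,0,3
3,2,2,1
[2] 2,2,0,0
1,3,3,3
3,2,3,2
0,3,2,2
0,3,0,3
3,2,2,1
[3] 2,3,0,0
1,3,3,3
3,2,3,2
0,3,2,2
0,3,0,3
3,2,2,1

3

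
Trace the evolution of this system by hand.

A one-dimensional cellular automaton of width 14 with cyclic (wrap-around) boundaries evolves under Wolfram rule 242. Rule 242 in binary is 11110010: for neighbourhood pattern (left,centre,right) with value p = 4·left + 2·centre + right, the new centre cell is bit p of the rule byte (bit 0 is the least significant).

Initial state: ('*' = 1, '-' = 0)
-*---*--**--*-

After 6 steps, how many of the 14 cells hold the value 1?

9

0) -*---*--**--*-
1) *-*-*-**-***-*
2) **-*-*-**-***-
3) -**-*-*-**-***
4) *-**-*-*-**-**
5) **-**-*-*-**-*
6) ***-**-*-*-**-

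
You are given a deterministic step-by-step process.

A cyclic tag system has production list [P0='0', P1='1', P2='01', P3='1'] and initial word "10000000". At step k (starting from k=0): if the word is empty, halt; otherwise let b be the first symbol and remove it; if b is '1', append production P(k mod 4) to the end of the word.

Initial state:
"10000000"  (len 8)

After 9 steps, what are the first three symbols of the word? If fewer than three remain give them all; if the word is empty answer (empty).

(empty)

k=0  "10000000"  (len 8)
k=1  "00000000"  (len 8)
k=2  "0000000"  (len 7)
k=3  "000000"  (len 6)
k=4  "00000"  (len 5)
k=5  "0000"  (len 4)
k=6  "000"  (len 3)
k=7  "00"  (len 2)
k=8  "0"  (len 1)
k=9  (halted — word empty)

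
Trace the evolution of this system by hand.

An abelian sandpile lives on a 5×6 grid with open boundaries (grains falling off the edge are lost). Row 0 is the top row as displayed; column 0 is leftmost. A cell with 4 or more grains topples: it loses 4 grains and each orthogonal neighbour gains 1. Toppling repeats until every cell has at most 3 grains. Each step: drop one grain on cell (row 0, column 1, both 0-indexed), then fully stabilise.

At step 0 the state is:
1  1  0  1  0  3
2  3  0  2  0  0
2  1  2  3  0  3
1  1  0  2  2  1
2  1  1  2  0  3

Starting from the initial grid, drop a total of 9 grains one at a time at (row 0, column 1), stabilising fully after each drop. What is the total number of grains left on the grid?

47

step 0: 1  1  0  1  0  3
2  3  0  2  0  0
2  1  2  3  0  3
1  1  0  2  2  1
2  1  1  2  0  3
step 1: 1  2  0  1  0  3
2  3  0  2  0  0
2  1  2  3  0  3
1  1  0  2  2  1
2  1  1  2  0  3
step 2: 1  3  0  1  0  3
2  3  0  2  0  0
2  1  2  3  0  3
1  1  0  2  2  1
2  1  1  2  0  3
step 3: 2  1  1  1  0  3
3  0  1  2  0  0
2  2  2  3  0  3
1  1  0  2  2  1
2  1  1  2  0  3
step 4: 2  2  1  1  0  3
3  0  1  2  0  0
2  2  2  3  0  3
1  1  0  2  2  1
2  1  1  2  0  3
step 5: 2  3  1  1  0  3
3  0  1  2  0  0
2  2  2  3  0  3
1  1  0  2  2  1
2  1  1  2  0  3
step 6: 3  0  2  1  0  3
3  1  1  2  0  0
2  2  2  3  0  3
1  1  0  2  2  1
2  1  1  2  0  3
step 7: 3  1  2  1  0  3
3  1  1  2  0  0
2  2  2  3  0  3
1  1  0  2  2  1
2  1  1  2  0  3
step 8: 3  2  2  1  0  3
3  1  1  2  0  0
2  2  2  3  0  3
1  1  0  2  2  1
2  1  1  2  0  3
step 9: 3  3  2  1  0  3
3  1  1  2  0  0
2  2  2  3  0  3
1  1  0  2  2  1
2  1  1  2  0  3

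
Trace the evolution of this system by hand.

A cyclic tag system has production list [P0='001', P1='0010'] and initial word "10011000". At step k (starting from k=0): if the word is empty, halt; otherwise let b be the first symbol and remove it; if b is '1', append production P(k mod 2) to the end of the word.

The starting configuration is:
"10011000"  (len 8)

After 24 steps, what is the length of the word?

gen 0: "10011000"  (len 8)
gen 1: "0011000001"  (len 10)
gen 2: "011000001"  (len 9)
gen 3: "11000001"  (len 8)
gen 4: "10000010010"  (len 11)
gen 5: "0000010010001"  (len 13)
gen 6: "000010010001"  (len 12)
gen 7: "00010010001"  (len 11)
gen 8: "0010010001"  (len 10)
gen 9: "010010001"  (len 9)
gen 10: "10010001"  (len 8)
gen 11: "0010001001"  (len 10)
gen 12: "010001001"  (len 9)
gen 13: "10001001"  (len 8)
gen 14: "00010010010"  (len 11)
gen 15: "0010010010"  (len 10)
gen 16: "010010010"  (len 9)
gen 17: "10010010"  (len 8)
gen 18: "00100100010"  (len 11)
gen 19: "0100100010"  (len 10)
gen 20: "100100010"  (len 9)
gen 21: "00100010001"  (len 11)
gen 22: "0100010001"  (len 10)
gen 23: "100010001"  (len 9)
gen 24: "000100010010"  (len 12)

12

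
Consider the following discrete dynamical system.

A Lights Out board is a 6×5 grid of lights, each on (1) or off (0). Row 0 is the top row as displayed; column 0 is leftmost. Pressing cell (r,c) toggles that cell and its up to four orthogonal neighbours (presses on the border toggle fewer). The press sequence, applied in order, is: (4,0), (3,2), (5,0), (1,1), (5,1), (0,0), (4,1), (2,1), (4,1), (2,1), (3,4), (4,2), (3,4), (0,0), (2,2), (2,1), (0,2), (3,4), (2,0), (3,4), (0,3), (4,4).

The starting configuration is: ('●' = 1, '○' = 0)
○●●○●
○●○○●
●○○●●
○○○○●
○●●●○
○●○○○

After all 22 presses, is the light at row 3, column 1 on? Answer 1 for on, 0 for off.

0

gen 0: ○●●○●
○●○○●
●○○●●
○○○○●
○●●●○
○●○○○
gen 1: ○●●○●
○●○○●
●○○●●
●○○○●
●○●●○
●●○○○
gen 2: ○●●○●
○●○○●
●○●●●
●●●●●
●○○●○
●●○○○
gen 3: ○●●○●
○●○○●
●○●●●
●●●●●
○○○●○
○○○○○
gen 4: ○○●○●
●○●○●
●●●●●
●●●●●
○○○●○
○○○○○
gen 5: ○○●○●
●○●○●
●●●●●
●●●●●
○●○●○
●●●○○
gen 6: ●●●○●
○○●○●
●●●●●
●●●●●
○●○●○
●●●○○
gen 7: ●●●○●
○○●○●
●●●●●
●○●●●
●○●●○
●○●○○
gen 8: ●●●○●
○●●○●
○○○●●
●●●●●
●○●●○
●○●○○
gen 9: ●●●○●
○●●○●
○○○●●
●○●●●
○●○●○
●●●○○
gen 10: ●●●○●
○○●○●
●●●●●
●●●●●
○●○●○
●●●○○
gen 11: ●●●○●
○○●○●
●●●●○
●●●○○
○●○●●
●●●○○
gen 12: ●●●○●
○○●○●
●●●●○
●●○○○
○○●○●
●●○○○
gen 13: ●●●○●
○○●○●
●●●●●
●●○●●
○○●○○
●●○○○
gen 14: ○○●○●
●○●○●
●●●●●
●●○●●
○○●○○
●●○○○
gen 15: ○○●○●
●○○○●
●○○○●
●●●●●
○○●○○
●●○○○
gen 16: ○○●○●
●●○○●
○●●○●
●○●●●
○○●○○
●●○○○
gen 17: ○●○●●
●●●○●
○●●○●
●○●●●
○○●○○
●●○○○
gen 18: ○●○●●
●●●○●
○●●○○
●○●○○
○○●○●
●●○○○
gen 19: ○●○●●
○●●○●
●○●○○
○○●○○
○○●○●
●●○○○
gen 20: ○●○●●
○●●○●
●○●○●
○○●●●
○○●○○
●●○○○
gen 21: ○●●○○
○●●●●
●○●○●
○○●●●
○○●○○
●●○○○
gen 22: ○●●○○
○●●●●
●○●○●
○○●●○
○○●●●
●●○○●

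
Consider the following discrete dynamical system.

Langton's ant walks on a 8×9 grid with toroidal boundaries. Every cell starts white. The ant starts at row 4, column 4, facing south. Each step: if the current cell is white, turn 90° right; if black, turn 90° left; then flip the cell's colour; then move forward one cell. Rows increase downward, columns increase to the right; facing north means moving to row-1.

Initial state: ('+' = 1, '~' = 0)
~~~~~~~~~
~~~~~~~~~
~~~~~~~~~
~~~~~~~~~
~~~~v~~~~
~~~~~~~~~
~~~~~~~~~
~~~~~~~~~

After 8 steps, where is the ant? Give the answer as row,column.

k=0  ~~~~~~~~~
~~~~~~~~~
~~~~~~~~~
~~~~~~~~~
~~~~v~~~~
~~~~~~~~~
~~~~~~~~~
~~~~~~~~~
k=1  ~~~~~~~~~
~~~~~~~~~
~~~~~~~~~
~~~~~~~~~
~~~<+~~~~
~~~~~~~~~
~~~~~~~~~
~~~~~~~~~
k=2  ~~~~~~~~~
~~~~~~~~~
~~~~~~~~~
~~~^~~~~~
~~~++~~~~
~~~~~~~~~
~~~~~~~~~
~~~~~~~~~
k=3  ~~~~~~~~~
~~~~~~~~~
~~~~~~~~~
~~~+>~~~~
~~~++~~~~
~~~~~~~~~
~~~~~~~~~
~~~~~~~~~
k=4  ~~~~~~~~~
~~~~~~~~~
~~~~~~~~~
~~~++~~~~
~~~+v~~~~
~~~~~~~~~
~~~~~~~~~
~~~~~~~~~
k=5  ~~~~~~~~~
~~~~~~~~~
~~~~~~~~~
~~~++~~~~
~~~+~>~~~
~~~~~~~~~
~~~~~~~~~
~~~~~~~~~
k=6  ~~~~~~~~~
~~~~~~~~~
~~~~~~~~~
~~~++~~~~
~~~+~+~~~
~~~~~v~~~
~~~~~~~~~
~~~~~~~~~
k=7  ~~~~~~~~~
~~~~~~~~~
~~~~~~~~~
~~~++~~~~
~~~+~+~~~
~~~~<+~~~
~~~~~~~~~
~~~~~~~~~
k=8  ~~~~~~~~~
~~~~~~~~~
~~~~~~~~~
~~~++~~~~
~~~+^+~~~
~~~~++~~~
~~~~~~~~~
~~~~~~~~~

4,4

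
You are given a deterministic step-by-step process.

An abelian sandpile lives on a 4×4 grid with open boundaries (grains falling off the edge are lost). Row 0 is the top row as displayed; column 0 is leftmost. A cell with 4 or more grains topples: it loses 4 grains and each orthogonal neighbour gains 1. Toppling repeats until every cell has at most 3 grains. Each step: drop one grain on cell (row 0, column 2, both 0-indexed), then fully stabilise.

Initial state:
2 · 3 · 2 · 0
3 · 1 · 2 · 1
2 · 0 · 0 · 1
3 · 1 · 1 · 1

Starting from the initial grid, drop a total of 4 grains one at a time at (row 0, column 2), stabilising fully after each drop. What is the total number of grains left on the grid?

25

t=0: 2 · 3 · 2 · 0
3 · 1 · 2 · 1
2 · 0 · 0 · 1
3 · 1 · 1 · 1
t=1: 2 · 3 · 3 · 0
3 · 1 · 2 · 1
2 · 0 · 0 · 1
3 · 1 · 1 · 1
t=2: 3 · 0 · 1 · 1
3 · 2 · 3 · 1
2 · 0 · 0 · 1
3 · 1 · 1 · 1
t=3: 3 · 0 · 2 · 1
3 · 2 · 3 · 1
2 · 0 · 0 · 1
3 · 1 · 1 · 1
t=4: 3 · 0 · 3 · 1
3 · 2 · 3 · 1
2 · 0 · 0 · 1
3 · 1 · 1 · 1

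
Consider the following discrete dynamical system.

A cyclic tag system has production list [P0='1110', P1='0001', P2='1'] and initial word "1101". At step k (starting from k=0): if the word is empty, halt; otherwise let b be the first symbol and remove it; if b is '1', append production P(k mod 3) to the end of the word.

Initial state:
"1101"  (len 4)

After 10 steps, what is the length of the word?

15

[0] "1101"  (len 4)
[1] "1011110"  (len 7)
[2] "0111100001"  (len 10)
[3] "111100001"  (len 9)
[4] "111000011110"  (len 12)
[5] "110000111100001"  (len 15)
[6] "100001111000011"  (len 15)
[7] "000011110000111110"  (len 18)
[8] "00011110000111110"  (len 17)
[9] "0011110000111110"  (len 16)
[10] "011110000111110"  (len 15)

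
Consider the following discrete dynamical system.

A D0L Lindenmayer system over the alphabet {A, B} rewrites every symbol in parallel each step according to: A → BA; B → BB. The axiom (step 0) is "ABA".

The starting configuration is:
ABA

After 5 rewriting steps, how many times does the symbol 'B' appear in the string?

[0] ABA
[1] BABBBA
[2] BBBABBBBBBBA
[3] BBBBBBBABBBBBBBBBBBBBBBA
[4] BBBBBBBBBBBBBBBABBBBBBBBBBBBBBBBBBBBBBBBBBBBBBBA
[5] BBBBBBBBBBBBBBBBBBBBBBBBBBBBBBBABBBBBBBBBBBBBBBBBBBBBBBBBBBBBBBBBBBBBBBBBBBBBBBBBBBBBBBBBBBBBBBA

94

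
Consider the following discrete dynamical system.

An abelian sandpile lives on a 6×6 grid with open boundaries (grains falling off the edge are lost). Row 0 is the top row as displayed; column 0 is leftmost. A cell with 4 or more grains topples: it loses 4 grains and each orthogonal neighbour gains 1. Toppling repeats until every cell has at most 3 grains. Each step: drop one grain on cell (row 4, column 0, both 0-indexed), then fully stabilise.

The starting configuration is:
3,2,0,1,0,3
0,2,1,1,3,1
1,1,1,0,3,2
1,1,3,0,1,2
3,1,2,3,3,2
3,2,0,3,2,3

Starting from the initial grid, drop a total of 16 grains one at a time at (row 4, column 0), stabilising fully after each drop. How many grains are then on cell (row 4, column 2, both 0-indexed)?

3

gen 0: 3,2,0,1,0,3
0,2,1,1,3,1
1,1,1,0,3,2
1,1,3,0,1,2
3,1,2,3,3,2
3,2,0,3,2,3
gen 1: 3,2,0,1,0,3
0,2,1,1,3,1
1,1,1,0,3,2
2,1,3,0,1,2
1,2,2,3,3,2
0,3,0,3,2,3
gen 2: 3,2,0,1,0,3
0,2,1,1,3,1
1,1,1,0,3,2
2,1,3,0,1,2
2,2,2,3,3,2
0,3,0,3,2,3
gen 3: 3,2,0,1,0,3
0,2,1,1,3,1
1,1,1,0,3,2
2,1,3,0,1,2
3,2,2,3,3,2
0,3,0,3,2,3
gen 4: 3,2,0,1,0,3
0,2,1,1,3,1
1,1,1,0,3,2
3,1,3,0,1,2
0,3,2,3,3,2
1,3,0,3,2,3
gen 5: 3,2,0,1,0,3
0,2,1,1,3,1
1,1,1,0,3,2
3,1,3,0,1,2
1,3,2,3,3,2
1,3,0,3,2,3
gen 6: 3,2,0,1,0,3
0,2,1,1,3,1
1,1,1,0,3,2
3,1,3,0,1,2
2,3,2,3,3,2
1,3,0,3,2,3
gen 7: 3,2,0,1,0,3
0,2,1,1,3,1
1,1,1,0,3,2
3,1,3,0,1,2
3,3,2,3,3,2
1,3,0,3,2,3
gen 8: 3,2,0,1,0,3
0,2,1,1,3,1
2,1,1,0,3,2
0,3,3,0,1,2
2,1,3,3,3,2
3,0,1,3,2,3
gen 9: 3,2,0,1,0,3
0,2,1,1,3,1
2,1,1,0,3,2
0,3,3,0,1,2
3,1,3,3,3,2
3,0,1,3,2,3
gen 10: 3,2,0,1,0,3
0,2,1,1,3,1
2,1,1,0,3,2
1,3,3,0,1,2
1,2,3,3,3,2
0,1,1,3,2,3
gen 11: 3,2,0,1,0,3
0,2,1,1,3,1
2,1,1,0,3,2
1,3,3,0,1,2
2,2,3,3,3,2
0,1,1,3,2,3
gen 12: 3,2,0,1,0,3
0,2,1,1,3,1
2,1,1,0,3,2
1,3,3,0,1,2
3,2,3,3,3,2
0,1,1,3,2,3
gen 13: 3,2,0,1,0,3
0,2,1,1,3,1
2,1,1,0,3,2
2,3,3,0,1,2
0,3,3,3,3,2
1,1,1,3,2,3
gen 14: 3,2,0,1,0,3
0,2,1,1,3,1
2,1,1,0,3,2
2,3,3,0,1,2
1,3,3,3,3,2
1,1,1,3,2,3
gen 15: 3,2,0,1,0,3
0,2,1,1,3,1
2,1,1,0,3,2
2,3,3,0,1,2
2,3,3,3,3,2
1,1,1,3,2,3
gen 16: 3,2,0,1,0,3
0,2,1,1,3,1
2,1,1,0,3,2
2,3,3,0,1,2
3,3,3,3,3,2
1,1,1,3,2,3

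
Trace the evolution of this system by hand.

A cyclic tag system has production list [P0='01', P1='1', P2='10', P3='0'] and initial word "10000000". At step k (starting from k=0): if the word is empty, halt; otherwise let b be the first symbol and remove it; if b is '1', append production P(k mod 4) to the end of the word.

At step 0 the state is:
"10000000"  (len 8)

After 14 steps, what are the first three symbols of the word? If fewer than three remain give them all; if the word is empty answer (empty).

t=0: "10000000"  (len 8)
t=1: "000000001"  (len 9)
t=2: "00000001"  (len 8)
t=3: "0000001"  (len 7)
t=4: "000001"  (len 6)
t=5: "00001"  (len 5)
t=6: "0001"  (len 4)
t=7: "001"  (len 3)
t=8: "01"  (len 2)
t=9: "1"  (len 1)
t=10: "1"  (len 1)
t=11: "10"  (len 2)
t=12: "00"  (len 2)
t=13: "0"  (len 1)
t=14: (halted — word empty)

(empty)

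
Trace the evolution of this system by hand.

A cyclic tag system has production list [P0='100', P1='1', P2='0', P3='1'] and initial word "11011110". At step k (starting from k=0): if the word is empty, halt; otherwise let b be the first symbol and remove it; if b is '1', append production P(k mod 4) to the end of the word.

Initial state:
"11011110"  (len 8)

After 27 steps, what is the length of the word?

0) "11011110"  (len 8)
1) "1011110100"  (len 10)
2) "0111101001"  (len 10)
3) "111101001"  (len 9)
4) "111010011"  (len 9)
5) "11010011100"  (len 11)
6) "10100111001"  (len 11)
7) "01001110010"  (len 11)
8) "1001110010"  (len 10)
9) "001110010100"  (len 12)
10) "01110010100"  (len 11)
11) "1110010100"  (len 10)
12) "1100101001"  (len 10)
13) "100101001100"  (len 12)
14) "001010011001"  (len 12)
15) "01010011001"  (len 11)
16) "1010011001"  (len 10)
17) "010011001100"  (len 12)
18) "10011001100"  (len 11)
19) "00110011000"  (len 11)
20) "0110011000"  (len 10)
21) "110011000"  (len 9)
22) "100110001"  (len 9)
23) "001100010"  (len 9)
24) "01100010"  (len 8)
25) "1100010"  (len 7)
26) "1000101"  (len 7)
27) "0001010"  (len 7)

7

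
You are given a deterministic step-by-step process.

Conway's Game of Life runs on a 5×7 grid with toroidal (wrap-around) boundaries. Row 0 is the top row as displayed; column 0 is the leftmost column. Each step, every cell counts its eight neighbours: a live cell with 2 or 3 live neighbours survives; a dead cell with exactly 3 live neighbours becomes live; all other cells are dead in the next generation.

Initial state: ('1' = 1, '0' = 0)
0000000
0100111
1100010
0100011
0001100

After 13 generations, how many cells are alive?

8

gen 0: 0000000
0100111
1100010
0100011
0001100
gen 1: 0001000
0100111
0110000
0110011
0000110
gen 2: 0001001
1101110
0001100
1111111
0011111
gen 3: 0100000
1000011
0000000
1100000
0000000
gen 4: 1000001
1000001
0100000
0000000
1100000
gen 5: 0000000
0100001
1000000
1100000
1100001
gen 6: 0100001
1000000
0000001
0000000
0100001
gen 7: 0100001
1000001
0000000
1000000
0000000
gen 8: 0000001
1000001
1000001
0000000
1000000
gen 9: 0000001
0000010
1000001
1000001
0000000
gen 10: 0000000
1000010
1000010
1000001
1000001
gen 11: 1000000
0000000
1100010
0100010
1000001
gen 12: 1000001
1100001
1100001
0100010
1100001
gen 13: 0000010
0000010
0010010
0010010
0100010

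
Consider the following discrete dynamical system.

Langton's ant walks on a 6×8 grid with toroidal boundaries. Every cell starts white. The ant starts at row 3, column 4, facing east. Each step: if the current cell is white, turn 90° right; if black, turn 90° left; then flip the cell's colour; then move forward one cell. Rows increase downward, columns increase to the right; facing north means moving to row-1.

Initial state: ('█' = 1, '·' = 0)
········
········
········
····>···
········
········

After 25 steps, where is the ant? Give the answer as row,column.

t=0: ········
········
········
····>···
········
········
t=1: ········
········
········
····█···
····v···
········
t=2: ········
········
········
····█···
···<█···
········
t=3: ········
········
········
···^█···
···██···
········
t=4: ········
········
········
···█>···
···██···
········
t=5: ········
········
····^···
···█····
···██···
········
t=6: ········
········
····█>··
···█····
···██···
········
t=7: ········
········
····██··
···█·v··
···██···
········
t=8: ········
········
····██··
···█<█··
···██···
········
t=9: ········
········
····^█··
···███··
···██···
········
t=10: ········
········
···<·█··
···███··
···██···
········
t=11: ········
···^····
···█·█··
···███··
···██···
········
t=12: ········
···█>···
···█·█··
···███··
···██···
········
t=13: ········
···██···
···█v█··
···███··
···██···
········
t=14: ········
···██···
···<██··
···███··
···██···
········
t=15: ········
···██···
····██··
···v██··
···██···
········
t=16: ········
···██···
····██··
····>█··
···██···
········
t=17: ········
···██···
····^█··
·····█··
···██···
········
t=18: ········
···██···
···<·█··
·····█··
···██···
········
t=19: ········
···^█···
···█·█··
·····█··
···██···
········
t=20: ········
··<·█···
···█·█··
·····█··
···██···
········
t=21: ··^·····
··█·█···
···█·█··
·····█··
···██···
········
t=22: ··█>····
··█·█···
···█·█··
·····█··
···██···
········
t=23: ··██····
··█v█···
···█·█··
·····█··
···██···
········
t=24: ··██····
··<██···
···█·█··
·····█··
···██···
········
t=25: ··██····
···██···
··v█·█··
·····█··
···██···
········

2,2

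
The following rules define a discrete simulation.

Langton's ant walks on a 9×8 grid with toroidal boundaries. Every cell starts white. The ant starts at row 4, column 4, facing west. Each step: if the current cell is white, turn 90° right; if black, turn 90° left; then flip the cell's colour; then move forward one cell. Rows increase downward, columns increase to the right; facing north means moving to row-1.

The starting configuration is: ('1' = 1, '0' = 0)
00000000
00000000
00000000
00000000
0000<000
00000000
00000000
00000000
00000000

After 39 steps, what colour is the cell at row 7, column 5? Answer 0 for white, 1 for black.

step 0: 00000000
00000000
00000000
00000000
0000<000
00000000
00000000
00000000
00000000
step 1: 00000000
00000000
00000000
0000^000
00001000
00000000
00000000
00000000
00000000
step 2: 00000000
00000000
00000000
00001>00
00001000
00000000
00000000
00000000
00000000
step 3: 00000000
00000000
00000000
00001100
00001v00
00000000
00000000
00000000
00000000
step 4: 00000000
00000000
00000000
00001100
0000<100
00000000
00000000
00000000
00000000
step 5: 00000000
00000000
00000000
00001100
00000100
0000v000
00000000
00000000
00000000
step 6: 00000000
00000000
00000000
00001100
00000100
000<1000
00000000
00000000
00000000
step 7: 00000000
00000000
00000000
00001100
000^0100
00011000
00000000
00000000
00000000
step 8: 00000000
00000000
00000000
00001100
0001>100
00011000
00000000
00000000
00000000
step 9: 00000000
00000000
00000000
00001100
00011100
0001v000
00000000
00000000
00000000
step 10: 00000000
00000000
00000000
00001100
00011100
00010>00
00000000
00000000
00000000
step 11: 00000000
00000000
00000000
00001100
00011100
00010100
00000v00
00000000
00000000
step 12: 00000000
00000000
00000000
00001100
00011100
00010100
0000<100
00000000
00000000
step 13: 00000000
00000000
00000000
00001100
00011100
0001^100
00001100
00000000
00000000
step 14: 00000000
00000000
00000000
00001100
00011100
00011>00
00001100
00000000
00000000
step 15: 00000000
00000000
00000000
00001100
00011^00
00011000
00001100
00000000
00000000
step 16: 00000000
00000000
00000000
00001100
0001<000
00011000
00001100
00000000
00000000
step 17: 00000000
00000000
00000000
00001100
00010000
0001v000
00001100
00000000
00000000
step 18: 00000000
00000000
00000000
00001100
00010000
00010>00
00001100
00000000
00000000
step 19: 00000000
00000000
00000000
00001100
00010000
00010100
00001v00
00000000
00000000
step 20: 00000000
00000000
00000000
00001100
00010000
00010100
000010>0
00000000
00000000
step 21: 00000000
00000000
00000000
00001100
00010000
00010100
00001010
000000v0
00000000
step 22: 00000000
00000000
00000000
00001100
00010000
00010100
00001010
00000<10
00000000
step 23: 00000000
00000000
00000000
00001100
00010000
00010100
00001^10
00000110
00000000
step 24: 00000000
00000000
00000000
00001100
00010000
00010100
000011>0
00000110
00000000
step 25: 00000000
00000000
00000000
00001100
00010000
000101^0
00001100
00000110
00000000
step 26: 00000000
00000000
00000000
00001100
00010000
0001011>
00001100
00000110
00000000
step 27: 00000000
00000000
00000000
00001100
00010000
00010111
0000110v
00000110
00000000
step 28: 00000000
00000000
00000000
00001100
00010000
00010111
000011<1
00000110
00000000
step 29: 00000000
00000000
00000000
00001100
00010000
000101^1
00001111
00000110
00000000
step 30: 00000000
00000000
00000000
00001100
00010000
00010<01
00001111
00000110
00000000
step 31: 00000000
00000000
00000000
00001100
00010000
00010001
00001v11
00000110
00000000
step 32: 00000000
00000000
00000000
00001100
00010000
00010001
000010>1
00000110
00000000
step 33: 00000000
00000000
00000000
00001100
00010000
000100^1
00001001
00000110
00000000
step 34: 00000000
00000000
00000000
00001100
00010000
0001001>
00001001
00000110
00000000
step 35: 00000000
00000000
00000000
00001100
0001000^
00010010
00001001
00000110
00000000
step 36: 00000000
00000000
00000000
00001100
>0010001
00010010
00001001
00000110
00000000
step 37: 00000000
00000000
00000000
00001100
10010001
v0010010
00001001
00000110
00000000
step 38: 00000000
00000000
00000000
00001100
10010001
1001001<
00001001
00000110
00000000
step 39: 00000000
00000000
00000000
00001100
1001000^
10010011
00001001
00000110
00000000

1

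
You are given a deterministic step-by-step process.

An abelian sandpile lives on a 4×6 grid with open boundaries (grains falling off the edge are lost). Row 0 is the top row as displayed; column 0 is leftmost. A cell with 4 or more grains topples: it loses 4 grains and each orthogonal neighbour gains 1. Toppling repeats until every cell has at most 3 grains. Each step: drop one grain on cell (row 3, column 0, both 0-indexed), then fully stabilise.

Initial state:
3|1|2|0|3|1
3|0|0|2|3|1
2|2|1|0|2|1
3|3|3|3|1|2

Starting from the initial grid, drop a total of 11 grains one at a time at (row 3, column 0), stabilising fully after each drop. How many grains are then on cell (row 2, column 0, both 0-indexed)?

k=0  3|1|2|0|3|1
3|0|0|2|3|1
2|2|1|0|2|1
3|3|3|3|1|2
k=1  3|1|2|0|3|1
3|0|0|2|3|1
3|3|2|1|2|1
1|1|1|0|2|2
k=2  3|1|2|0|3|1
3|0|0|2|3|1
3|3|2|1|2|1
2|1|1|0|2|2
k=3  3|1|2|0|3|1
3|0|0|2|3|1
3|3|2|1|2|1
3|1|1|0|2|2
k=4  0|2|2|0|3|1
1|2|0|2|3|1
2|0|3|1|2|1
1|3|1|0|2|2
k=5  0|2|2|0|3|1
1|2|0|2|3|1
2|0|3|1|2|1
2|3|1|0|2|2
k=6  0|2|2|0|3|1
1|2|0|2|3|1
2|0|3|1|2|1
3|3|1|0|2|2
k=7  0|2|2|0|3|1
1|2|0|2|3|1
3|1|3|1|2|1
1|0|2|0|2|2
k=8  0|2|2|0|3|1
1|2|0|2|3|1
3|1|3|1|2|1
2|0|2|0|2|2
k=9  0|2|2|0|3|1
1|2|0|2|3|1
3|1|3|1|2|1
3|0|2|0|2|2
k=10  0|2|2|0|3|1
2|2|0|2|3|1
0|2|3|1|2|1
1|1|2|0|2|2
k=11  0|2|2|0|3|1
2|2|0|2|3|1
0|2|3|1|2|1
2|1|2|0|2|2

0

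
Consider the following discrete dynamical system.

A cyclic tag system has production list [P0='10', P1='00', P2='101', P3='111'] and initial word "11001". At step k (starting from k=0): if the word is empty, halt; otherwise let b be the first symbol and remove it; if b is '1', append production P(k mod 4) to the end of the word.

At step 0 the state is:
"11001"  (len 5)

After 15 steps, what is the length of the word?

gen 0: "11001"  (len 5)
gen 1: "100110"  (len 6)
gen 2: "0011000"  (len 7)
gen 3: "011000"  (len 6)
gen 4: "11000"  (len 5)
gen 5: "100010"  (len 6)
gen 6: "0001000"  (len 7)
gen 7: "001000"  (len 6)
gen 8: "01000"  (len 5)
gen 9: "1000"  (len 4)
gen 10: "00000"  (len 5)
gen 11: "0000"  (len 4)
gen 12: "000"  (len 3)
gen 13: "00"  (len 2)
gen 14: "0"  (len 1)
gen 15: (halted — word empty)

0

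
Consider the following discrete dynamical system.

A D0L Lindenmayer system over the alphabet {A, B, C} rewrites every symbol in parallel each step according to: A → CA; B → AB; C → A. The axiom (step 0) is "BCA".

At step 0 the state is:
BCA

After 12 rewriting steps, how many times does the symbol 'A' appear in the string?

753

gen 0: BCA
gen 1: ABACA
gen 2: CAABCAACA
gen 3: ACACAABACACAACA
gen 4: CAACAACACAABCAACAACACAACA
gen 5: ACACAACACAACAACACAABACACAACACAACAACACAACA
gen 6: CAACAACACAACAACACAACACAACAACACAABCAACAACACAACAACACAACACAACAACACAACA
gen 7: ACACAACACAACAACACAACACAACAACACAACAACACAACACAACAACACAABACACAACACAACAACACAACACAACAACACAACAACACAACACAACAACACAACA
gen 8: CAACAACACAACAACACAACACAACAACACAACAACACAACACAACAACACAACACAA…ACAACACAACACAACAACACAACACAACAACACAACAACACAACACAACAACACAACA  (len 177)
gen 9: ACACAACACAACAACACAACACAACAACACAACAACACAACACAACAACACAACACAA…ACAACACAACACAACAACACAACACAACAACACAACAACACAACACAACAACACAACA  (len 287)
gen 10: CAACAACACAACAACACAACACAACAACACAACAACACAACACAACAACACAACACAA…ACAACACAACACAACAACACAACACAACAACACAACAACACAACACAACAACACAACA  (len 465)
gen 11: ACACAACACAACAACACAACACAACAACACAACAACACAACACAACAACACAACACAA…ACAACACAACACAACAACACAACACAACAACACAACAACACAACACAACAACACAACA  (len 753)
gen 12: CAACAACACAACAACACAACACAACAACACAACAACACAACACAACAACACAACACAA…ACAACACAACACAACAACACAACACAACAACACAACAACACAACACAACAACACAACA  (len 1219)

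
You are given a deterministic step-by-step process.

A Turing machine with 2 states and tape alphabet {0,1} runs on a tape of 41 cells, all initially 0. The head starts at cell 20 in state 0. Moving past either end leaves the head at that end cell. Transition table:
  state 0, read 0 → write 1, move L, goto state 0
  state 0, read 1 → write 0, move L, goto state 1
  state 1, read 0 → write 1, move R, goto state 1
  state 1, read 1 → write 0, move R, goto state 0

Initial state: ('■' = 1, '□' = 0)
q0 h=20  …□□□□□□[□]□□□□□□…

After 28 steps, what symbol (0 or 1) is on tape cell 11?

k=0  q0 h=20  …□□□□□□[□]□□□□□□…
k=1  q0 h=19  …□□□□□□[□]■□□□□□…
k=2  q0 h=18  …□□□□□□[□]■■□□□□…
k=3  q0 h=17  …□□□□□□[□]■■■□□□…
k=4  q0 h=16  …□□□□□□[□]■■■■□□…
k=5  q0 h=15  …□□□□□□[□]■■■■■□…
k=6  q0 h=14  …□□□□□□[□]■■■■■■…
k=7  q0 h=13  …□□□□□□[□]■■■■■■…
k=8  q0 h=12  …□□□□□□[□]■■■■■■…
k=9  q0 h=11  …□□□□□□[□]■■■■■■…
k=10  q0 h=10  …□□□□□□[□]■■■■■■…
k=11  q0 h= 9  …□□□□□□[□]■■■■■■…
k=12  q0 h= 8  …□□□□□□[□]■■■■■■…
k=13  q0 h= 7  …□□□□□□[□]■■■■■■…
k=14  q0 h= 6  |□□□□□□[□]■■■■■■…
k=15  q0 h= 5  |□□□□□[□]■■■■■■…
k=16  q0 h= 4  |□□□□[□]■■■■■■…
k=17  q0 h= 3  |□□□[□]■■■■■■…
k=18  q0 h= 2  |□□[□]■■■■■■…
k=19  q0 h= 1  |□[□]■■■■■■…
k=20  q0 h= 0  |[□]■■■■■■…
k=21  q0 h= 0  |[■]■■■■■■…
k=22  q1 h= 0  |[□]■■■■■■…
k=23  q1 h= 1  |■[■]■■■■■■…
k=24  q0 h= 2  |■□[■]■■■■■■…
k=25  q1 h= 1  |■[□]□■■■■■…
k=26  q1 h= 2  |■■[□]■■■■■■…
k=27  q1 h= 3  |■■■[■]■■■■■■…
k=28  q0 h= 4  |■■■□[■]■■■■■■…

1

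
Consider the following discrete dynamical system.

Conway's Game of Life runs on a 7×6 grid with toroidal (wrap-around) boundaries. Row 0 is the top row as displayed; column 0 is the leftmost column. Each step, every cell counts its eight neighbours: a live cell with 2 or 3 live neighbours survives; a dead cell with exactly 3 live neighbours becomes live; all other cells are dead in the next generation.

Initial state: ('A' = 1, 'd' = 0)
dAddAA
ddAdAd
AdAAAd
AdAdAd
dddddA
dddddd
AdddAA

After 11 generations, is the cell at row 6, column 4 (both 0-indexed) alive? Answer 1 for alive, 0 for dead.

1

k=0  dAddAA
ddAdAd
AdAAAd
AdAdAd
dddddA
dddddd
AdddAA
k=1  dAdddd
AdAddd
ddAdAd
AdAdAd
dddddA
AdddAd
AdddAd
k=2  AAdddA
ddAAdd
ddAddd
dAddAd
AAdAAd
AdddAd
AAdddd
k=3  dddddA
AdAAdd
dAAddd
AAddAA
AAAAAd
ddAAAd
dddddd
k=4  dddddd
AdAAdd
ddddAd
ddddAd
dddddd
ddddAA
dddAAd
k=5  ddAdAd
dddAdd
ddddAA
dddddd
ddddAA
dddAAA
dddAAA
k=6  ddAddA
dddAdA
ddddAd
dddddd
dddAdA
Addddd
ddAddd
k=7  ddAAAd
dddAdA
ddddAd
ddddAd
dddddd
dddddd
dAdddd
k=8  ddAAAd
ddAddA
dddAAA
dddddd
dddddd
dddddd
ddAAdd
k=9  dAddAd
ddAddA
dddAAA
ddddAd
dddddd
dddddd
ddAdAd
k=10  dAAdAA
AdAddA
dddAdA
dddAAA
dddddd
dddddd
dddAdd
k=11  dAAdAA
ddAddd
ddAAdd
dddAdA
ddddAd
dddddd
ddAAAd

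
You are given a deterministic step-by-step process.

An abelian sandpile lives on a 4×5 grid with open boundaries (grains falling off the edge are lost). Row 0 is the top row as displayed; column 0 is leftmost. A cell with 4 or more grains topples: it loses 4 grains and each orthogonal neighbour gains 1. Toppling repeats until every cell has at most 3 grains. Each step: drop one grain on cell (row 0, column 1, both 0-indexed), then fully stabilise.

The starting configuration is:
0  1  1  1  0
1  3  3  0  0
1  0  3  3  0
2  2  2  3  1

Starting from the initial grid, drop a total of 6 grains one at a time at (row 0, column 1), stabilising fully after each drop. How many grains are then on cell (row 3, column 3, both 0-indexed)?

1

step 0: 0  1  1  1  0
1  3  3  0  0
1  0  3  3  0
2  2  2  3  1
step 1: 0  2  1  1  0
1  3  3  0  0
1  0  3  3  0
2  2  2  3  1
step 2: 0  3  1  1  0
1  3  3  0  0
1  0  3  3  0
2  2  2  3  1
step 3: 1  1  3  1  0
2  1  1  2  0
1  2  2  1  1
2  3  0  1  2
step 4: 1  2  3  1  0
2  1  1  2  0
1  2  2  1  1
2  3  0  1  2
step 5: 1  3  3  1  0
2  1  1  2  0
1  2  2  1  1
2  3  0  1  2
step 6: 2  1  0  2  0
2  2  2  2  0
1  2  2  1  1
2  3  0  1  2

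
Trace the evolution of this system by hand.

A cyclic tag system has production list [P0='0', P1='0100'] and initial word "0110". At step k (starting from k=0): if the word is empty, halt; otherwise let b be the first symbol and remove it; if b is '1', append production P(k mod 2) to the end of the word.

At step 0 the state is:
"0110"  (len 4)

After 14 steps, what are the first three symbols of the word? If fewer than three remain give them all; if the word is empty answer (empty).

t=0: "0110"  (len 4)
t=1: "110"  (len 3)
t=2: "100100"  (len 6)
t=3: "001000"  (len 6)
t=4: "01000"  (len 5)
t=5: "1000"  (len 4)
t=6: "0000100"  (len 7)
t=7: "000100"  (len 6)
t=8: "00100"  (len 5)
t=9: "0100"  (len 4)
t=10: "100"  (len 3)
t=11: "000"  (len 3)
t=12: "00"  (len 2)
t=13: "0"  (len 1)
t=14: (halted — word empty)

(empty)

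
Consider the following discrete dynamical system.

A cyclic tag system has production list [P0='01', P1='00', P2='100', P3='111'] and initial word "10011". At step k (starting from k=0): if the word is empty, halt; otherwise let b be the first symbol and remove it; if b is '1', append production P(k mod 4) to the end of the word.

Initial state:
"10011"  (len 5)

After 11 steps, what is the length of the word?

[0] "10011"  (len 5)
[1] "001101"  (len 6)
[2] "01101"  (len 5)
[3] "1101"  (len 4)
[4] "101111"  (len 6)
[5] "0111101"  (len 7)
[6] "111101"  (len 6)
[7] "11101100"  (len 8)
[8] "1101100111"  (len 10)
[9] "10110011101"  (len 11)
[10] "011001110100"  (len 12)
[11] "11001110100"  (len 11)

11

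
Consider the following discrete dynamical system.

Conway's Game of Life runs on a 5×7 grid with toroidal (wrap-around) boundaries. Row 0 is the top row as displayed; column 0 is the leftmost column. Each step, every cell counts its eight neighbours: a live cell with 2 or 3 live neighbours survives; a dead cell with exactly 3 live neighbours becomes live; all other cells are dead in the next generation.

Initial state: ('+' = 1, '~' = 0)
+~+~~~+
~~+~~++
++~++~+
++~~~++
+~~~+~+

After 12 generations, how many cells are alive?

k=0  +~+~~~+
~~+~~++
++~++~+
++~~~++
+~~~+~+
k=1  ~~~+~~~
~~+~+~~
~~~++~~
~~++~~~
~~~~~~~
k=2  ~~~+~~~
~~+~+~~
~~~~+~~
~~+++~~
~~++~~~
k=3  ~~~~+~~
~~~~+~~
~~+~++~
~~+~+~~
~~~~~~~
k=4  ~~~~~~~
~~~~+~~
~~~~++~
~~~~++~
~~~+~~~
k=5  ~~~~~~~
~~~~++~
~~~+~~~
~~~+~+~
~~~~+~~
k=6  ~~~~++~
~~~~+~~
~~~+~+~
~~~+~~~
~~~~+~~
k=7  ~~~+++~
~~~+~~~
~~~+~~~
~~~+~~~
~~~+++~
k=8  ~~+~~+~
~~++~~~
~~+++~~
~~++~~~
~~+~~+~
k=9  ~++~+~~
~+~~~~~
~+~~+~~
~+~~~~~
~++~+~~
k=10  +~~~~~~
++~+~~~
+++~~~~
++~+~~~
+~~~~~~
k=11  +~~~~~+
~~~~~~+
~~~+~~+
~~~~~~+
+~~~~~+
k=12  ~~~~~+~
~~~~~++
+~~~~++
~~~~~++
~~~~~+~

9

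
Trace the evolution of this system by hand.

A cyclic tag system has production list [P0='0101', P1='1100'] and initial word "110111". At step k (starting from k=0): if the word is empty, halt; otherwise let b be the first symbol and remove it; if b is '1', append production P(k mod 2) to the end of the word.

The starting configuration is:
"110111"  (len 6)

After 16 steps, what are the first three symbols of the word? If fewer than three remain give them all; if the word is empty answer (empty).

000

gen 0: "110111"  (len 6)
gen 1: "101110101"  (len 9)
gen 2: "011101011100"  (len 12)
gen 3: "11101011100"  (len 11)
gen 4: "11010111001100"  (len 14)
gen 5: "10101110011000101"  (len 17)
gen 6: "01011100110001011100"  (len 20)
gen 7: "1011100110001011100"  (len 19)
gen 8: "0111001100010111001100"  (len 22)
gen 9: "111001100010111001100"  (len 21)
gen 10: "110011000101110011001100"  (len 24)
gen 11: "100110001011100110011000101"  (len 27)
gen 12: "001100010111001100110001011100"  (len 30)
gen 13: "01100010111001100110001011100"  (len 29)
gen 14: "1100010111001100110001011100"  (len 28)
gen 15: "1000101110011001100010111000101"  (len 31)
gen 16: "0001011100110011000101110001011100"  (len 34)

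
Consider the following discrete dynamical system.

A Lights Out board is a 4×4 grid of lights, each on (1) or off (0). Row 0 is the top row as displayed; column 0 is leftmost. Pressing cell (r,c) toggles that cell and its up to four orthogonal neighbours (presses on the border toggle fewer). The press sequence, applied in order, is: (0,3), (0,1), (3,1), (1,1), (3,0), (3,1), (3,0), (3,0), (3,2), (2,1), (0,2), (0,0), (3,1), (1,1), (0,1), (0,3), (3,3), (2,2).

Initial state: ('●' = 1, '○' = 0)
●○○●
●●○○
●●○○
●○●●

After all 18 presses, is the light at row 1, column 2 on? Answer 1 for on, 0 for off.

0

gen 0: ●○○●
●●○○
●●○○
●○●●
gen 1: ●○●○
●●○●
●●○○
●○●●
gen 2: ○●○○
●○○●
●●○○
●○●●
gen 3: ○●○○
●○○●
●○○○
○●○●
gen 4: ○○○○
○●●●
●●○○
○●○●
gen 5: ○○○○
○●●●
○●○○
●○○●
gen 6: ○○○○
○●●●
○○○○
○●●●
gen 7: ○○○○
○●●●
●○○○
●○●●
gen 8: ○○○○
○●●●
○○○○
○●●●
gen 9: ○○○○
○●●●
○○●○
○○○○
gen 10: ○○○○
○○●●
●●○○
○●○○
gen 11: ○●●●
○○○●
●●○○
○●○○
gen 12: ●○●●
●○○●
●●○○
○●○○
gen 13: ●○●●
●○○●
●○○○
●○●○
gen 14: ●●●●
○●●●
●●○○
●○●○
gen 15: ○○○●
○○●●
●●○○
●○●○
gen 16: ○○●○
○○●○
●●○○
●○●○
gen 17: ○○●○
○○●○
●●○●
●○○●
gen 18: ○○●○
○○○○
●○●○
●○●●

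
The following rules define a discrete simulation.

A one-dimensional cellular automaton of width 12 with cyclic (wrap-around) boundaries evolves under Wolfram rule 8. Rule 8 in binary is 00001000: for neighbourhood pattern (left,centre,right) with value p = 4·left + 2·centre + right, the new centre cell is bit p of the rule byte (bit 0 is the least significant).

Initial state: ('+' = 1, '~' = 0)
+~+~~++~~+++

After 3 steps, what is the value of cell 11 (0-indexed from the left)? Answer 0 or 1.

k=0  +~+~~++~~+++
k=1  ~~~~~+~~~+~~
k=2  ~~~~~~~~~~~~
k=3  ~~~~~~~~~~~~

0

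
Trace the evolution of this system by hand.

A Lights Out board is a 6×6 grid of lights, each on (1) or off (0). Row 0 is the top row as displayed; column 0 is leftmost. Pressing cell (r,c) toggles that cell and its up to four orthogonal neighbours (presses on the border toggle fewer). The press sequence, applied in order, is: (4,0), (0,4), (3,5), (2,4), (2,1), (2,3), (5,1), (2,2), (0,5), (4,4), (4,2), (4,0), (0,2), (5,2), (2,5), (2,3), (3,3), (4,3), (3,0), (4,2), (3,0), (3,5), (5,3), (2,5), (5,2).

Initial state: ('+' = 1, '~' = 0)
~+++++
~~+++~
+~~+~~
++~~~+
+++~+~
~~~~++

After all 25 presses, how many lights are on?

20

gen 0: ~+++++
~~+++~
+~~+~~
++~~~+
+++~+~
~~~~++
gen 1: ~+++++
~~+++~
+~~+~~
~+~~~+
~~+~+~
+~~~++
gen 2: ~++~~~
~~++~~
+~~+~~
~+~~~+
~~+~+~
+~~~++
gen 3: ~++~~~
~~++~~
+~~+~+
~+~~+~
~~+~++
+~~~++
gen 4: ~++~~~
~~+++~
+~~~+~
~+~~~~
~~+~++
+~~~++
gen 5: ~++~~~
~++++~
~++~+~
~~~~~~
~~+~++
+~~~++
gen 6: ~++~~~
~++~+~
~+~+~~
~~~+~~
~~+~++
+~~~++
gen 7: ~++~~~
~++~+~
~+~+~~
~~~+~~
~++~++
~++~++
gen 8: ~++~~~
~+~~+~
~~+~~~
~~++~~
~++~++
~++~++
gen 9: ~++~++
~+~~++
~~+~~~
~~++~~
~++~++
~++~++
gen 10: ~++~++
~+~~++
~~+~~~
~~+++~
~+++~~
~++~~+
gen 11: ~++~++
~+~~++
~~+~~~
~~~++~
~~~~~~
~+~~~+
gen 12: ~++~++
~+~~++
~~+~~~
+~~++~
++~~~~
++~~~+
gen 13: ~~~+++
~++~++
~~+~~~
+~~++~
++~~~~
++~~~+
gen 14: ~~~+++
~++~++
~~+~~~
+~~++~
+++~~~
+~++~+
gen 15: ~~~+++
~++~+~
~~+~++
+~~+++
+++~~~
+~++~+
gen 16: ~~~+++
~++++~
~~~+~+
+~~~++
+++~~~
+~++~+
gen 17: ~~~+++
~++++~
~~~~~+
+~++~+
++++~~
+~++~+
gen 18: ~~~+++
~++++~
~~~~~+
+~+~~+
++~~+~
+~+~~+
gen 19: ~~~+++
~++++~
+~~~~+
~++~~+
~+~~+~
+~+~~+
gen 20: ~~~+++
~++++~
+~~~~+
~+~~~+
~~+++~
+~~~~+
gen 21: ~~~+++
~++++~
~~~~~+
+~~~~+
+~+++~
+~~~~+
gen 22: ~~~+++
~++++~
~~~~~~
+~~~+~
+~++++
+~~~~+
gen 23: ~~~+++
~++++~
~~~~~~
+~~~+~
+~+~++
+~++++
gen 24: ~~~+++
~+++++
~~~~++
+~~~++
+~+~++
+~++++
gen 25: ~~~+++
~+++++
~~~~++
+~~~++
+~~~++
++~~++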